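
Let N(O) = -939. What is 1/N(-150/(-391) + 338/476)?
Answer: -1/939 ≈ -0.0010650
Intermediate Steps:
1/N(-150/(-391) + 338/476) = 1/(-939) = -1/939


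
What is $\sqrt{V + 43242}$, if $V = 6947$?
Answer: $\sqrt{50189} \approx 224.03$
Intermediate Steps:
$\sqrt{V + 43242} = \sqrt{6947 + 43242} = \sqrt{50189}$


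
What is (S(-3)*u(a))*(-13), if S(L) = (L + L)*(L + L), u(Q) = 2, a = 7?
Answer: -936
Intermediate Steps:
S(L) = 4*L**2 (S(L) = (2*L)*(2*L) = 4*L**2)
(S(-3)*u(a))*(-13) = ((4*(-3)**2)*2)*(-13) = ((4*9)*2)*(-13) = (36*2)*(-13) = 72*(-13) = -936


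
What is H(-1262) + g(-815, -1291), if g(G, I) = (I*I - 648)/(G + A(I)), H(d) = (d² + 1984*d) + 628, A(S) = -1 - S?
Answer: -430838567/475 ≈ -9.0703e+5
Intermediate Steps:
H(d) = 628 + d² + 1984*d
g(G, I) = (-648 + I²)/(-1 + G - I) (g(G, I) = (I*I - 648)/(G + (-1 - I)) = (I² - 648)/(-1 + G - I) = (-648 + I²)/(-1 + G - I))
H(-1262) + g(-815, -1291) = (628 + (-1262)² + 1984*(-1262)) + (648 - 1*(-1291)²)/(1 - 1291 - 1*(-815)) = (628 + 1592644 - 2503808) + (648 - 1*1666681)/(1 - 1291 + 815) = -910536 + (648 - 1666681)/(-475) = -910536 - 1/475*(-1666033) = -910536 + 1666033/475 = -430838567/475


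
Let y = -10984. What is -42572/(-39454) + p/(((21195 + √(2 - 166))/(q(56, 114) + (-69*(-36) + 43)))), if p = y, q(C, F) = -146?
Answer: -10925326885892506/8861924484403 + 52305808*I*√41/449228189 ≈ -1232.8 + 0.74555*I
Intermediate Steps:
p = -10984
-42572/(-39454) + p/(((21195 + √(2 - 166))/(q(56, 114) + (-69*(-36) + 43)))) = -42572/(-39454) - 10984*(-146 + (-69*(-36) + 43))/(21195 + √(2 - 166)) = -42572*(-1/39454) - 10984*(-146 + (2484 + 43))/(21195 + √(-164)) = 21286/19727 - 10984*(-146 + 2527)/(21195 + 2*I*√41) = 21286/19727 - 10984*2381/(21195 + 2*I*√41) = 21286/19727 - 10984/(21195/2381 + 2*I*√41/2381)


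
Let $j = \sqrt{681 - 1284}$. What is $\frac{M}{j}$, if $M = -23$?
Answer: $\frac{23 i \sqrt{67}}{201} \approx 0.93663 i$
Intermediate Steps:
$j = 3 i \sqrt{67}$ ($j = \sqrt{-603} = 3 i \sqrt{67} \approx 24.556 i$)
$\frac{M}{j} = - \frac{23}{3 i \sqrt{67}} = - 23 \left(- \frac{i \sqrt{67}}{201}\right) = \frac{23 i \sqrt{67}}{201}$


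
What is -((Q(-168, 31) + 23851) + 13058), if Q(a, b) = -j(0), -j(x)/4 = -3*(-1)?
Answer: -36921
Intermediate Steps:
j(x) = -12 (j(x) = -(-12)*(-1) = -4*3 = -12)
Q(a, b) = 12 (Q(a, b) = -1*(-12) = 12)
-((Q(-168, 31) + 23851) + 13058) = -((12 + 23851) + 13058) = -(23863 + 13058) = -1*36921 = -36921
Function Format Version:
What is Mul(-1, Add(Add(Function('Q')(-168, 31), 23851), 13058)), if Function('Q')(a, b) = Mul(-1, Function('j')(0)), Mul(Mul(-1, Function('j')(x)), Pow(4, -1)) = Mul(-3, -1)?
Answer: -36921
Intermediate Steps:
Function('j')(x) = -12 (Function('j')(x) = Mul(-4, Mul(-3, -1)) = Mul(-4, 3) = -12)
Function('Q')(a, b) = 12 (Function('Q')(a, b) = Mul(-1, -12) = 12)
Mul(-1, Add(Add(Function('Q')(-168, 31), 23851), 13058)) = Mul(-1, Add(Add(12, 23851), 13058)) = Mul(-1, Add(23863, 13058)) = Mul(-1, 36921) = -36921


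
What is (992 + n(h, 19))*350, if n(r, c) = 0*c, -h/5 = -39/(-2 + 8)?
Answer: 347200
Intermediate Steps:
h = 65/2 (h = -(-195)/(-2 + 8) = -(-195)/6 = -5*(-13/2) = 65/2 ≈ 32.500)
n(r, c) = 0
(992 + n(h, 19))*350 = (992 + 0)*350 = 992*350 = 347200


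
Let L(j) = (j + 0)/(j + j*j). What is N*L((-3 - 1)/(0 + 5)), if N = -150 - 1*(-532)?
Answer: 1910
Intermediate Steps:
N = 382 (N = -150 + 532 = 382)
L(j) = j/(j + j**2)
N*L((-3 - 1)/(0 + 5)) = 382/(1 + (-3 - 1)/(0 + 5)) = 382/(1 - 4/5) = 382/(1/5) = 382*5 = 1910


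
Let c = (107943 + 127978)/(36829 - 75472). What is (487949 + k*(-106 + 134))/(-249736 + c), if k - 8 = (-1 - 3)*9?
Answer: -18825517095/9650784169 ≈ -1.9507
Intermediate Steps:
c = -235921/38643 (c = 235921/(-38643) = 235921*(-1/38643) = -235921/38643 ≈ -6.1051)
k = -28 (k = 8 + (-1 - 3)*9 = 8 - 4*9 = 8 - 36 = -28)
(487949 + k*(-106 + 134))/(-249736 + c) = (487949 - 28*(-106 + 134))/(-249736 - 235921/38643) = (487949 - 28*28)/(-9650784169/38643) = (487949 - 784)*(-38643/9650784169) = 487165*(-38643/9650784169) = -18825517095/9650784169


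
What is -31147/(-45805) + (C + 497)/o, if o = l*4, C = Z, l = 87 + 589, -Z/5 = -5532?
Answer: 1373952873/123856720 ≈ 11.093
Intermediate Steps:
Z = 27660 (Z = -5*(-5532) = 27660)
l = 676
C = 27660
o = 2704 (o = 676*4 = 2704)
-31147/(-45805) + (C + 497)/o = -31147/(-45805) + (27660 + 497)/2704 = -31147*(-1/45805) + 28157*(1/2704) = 31147/45805 + 28157/2704 = 1373952873/123856720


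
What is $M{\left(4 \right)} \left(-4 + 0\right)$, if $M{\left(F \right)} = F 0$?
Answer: $0$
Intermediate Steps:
$M{\left(F \right)} = 0$
$M{\left(4 \right)} \left(-4 + 0\right) = 0 \left(-4 + 0\right) = 0 \left(-4\right) = 0$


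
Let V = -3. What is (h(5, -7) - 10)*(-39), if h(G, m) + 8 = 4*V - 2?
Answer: 1248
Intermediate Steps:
h(G, m) = -22 (h(G, m) = -8 + (4*(-3) - 2) = -8 + (-12 - 2) = -8 - 14 = -22)
(h(5, -7) - 10)*(-39) = (-22 - 10)*(-39) = -32*(-39) = 1248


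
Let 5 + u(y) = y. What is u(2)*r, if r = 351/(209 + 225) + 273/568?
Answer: -476775/123256 ≈ -3.8682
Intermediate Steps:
u(y) = -5 + y
r = 158925/123256 (r = 351/434 + 273*(1/568) = 351*(1/434) + 273/568 = 351/434 + 273/568 = 158925/123256 ≈ 1.2894)
u(2)*r = (-5 + 2)*(158925/123256) = -3*158925/123256 = -476775/123256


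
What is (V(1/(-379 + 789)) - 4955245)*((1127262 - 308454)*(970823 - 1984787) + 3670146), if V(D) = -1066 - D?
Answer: 843558302888274418713/205 ≈ 4.1149e+18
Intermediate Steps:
(V(1/(-379 + 789)) - 4955245)*((1127262 - 308454)*(970823 - 1984787) + 3670146) = ((-1066 - 1/(-379 + 789)) - 4955245)*((1127262 - 308454)*(970823 - 1984787) + 3670146) = ((-1066 - 1/410) - 4955245)*(818808*(-1013964) + 3670146) = ((-1066 - 1*1/410) - 4955245)*(-830241834912 + 3670146) = ((-1066 - 1/410) - 4955245)*(-830238164766) = (-437061/410 - 4955245)*(-830238164766) = -2032087511/410*(-830238164766) = 843558302888274418713/205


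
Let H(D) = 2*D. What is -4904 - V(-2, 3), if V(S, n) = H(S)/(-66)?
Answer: -161834/33 ≈ -4904.1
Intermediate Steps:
V(S, n) = -S/33 (V(S, n) = (2*S)/(-66) = (2*S)*(-1/66) = -S/33)
-4904 - V(-2, 3) = -4904 - (-1)*(-2)/33 = -4904 - 1*2/33 = -4904 - 2/33 = -161834/33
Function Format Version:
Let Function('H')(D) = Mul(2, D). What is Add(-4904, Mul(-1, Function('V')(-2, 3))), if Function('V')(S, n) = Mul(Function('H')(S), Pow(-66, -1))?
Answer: Rational(-161834, 33) ≈ -4904.1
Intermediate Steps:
Function('V')(S, n) = Mul(Rational(-1, 33), S) (Function('V')(S, n) = Mul(Mul(2, S), Pow(-66, -1)) = Mul(Mul(2, S), Rational(-1, 66)) = Mul(Rational(-1, 33), S))
Add(-4904, Mul(-1, Function('V')(-2, 3))) = Add(-4904, Mul(-1, Mul(Rational(-1, 33), -2))) = Add(-4904, Mul(-1, Rational(2, 33))) = Add(-4904, Rational(-2, 33)) = Rational(-161834, 33)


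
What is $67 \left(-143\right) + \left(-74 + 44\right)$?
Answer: $-9611$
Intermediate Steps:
$67 \left(-143\right) + \left(-74 + 44\right) = -9581 - 30 = -9611$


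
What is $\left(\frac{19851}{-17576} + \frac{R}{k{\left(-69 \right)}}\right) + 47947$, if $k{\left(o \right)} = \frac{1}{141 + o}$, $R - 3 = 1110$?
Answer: $\frac{173166689}{1352} \approx 1.2808 \cdot 10^{5}$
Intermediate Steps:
$R = 1113$ ($R = 3 + 1110 = 1113$)
$\left(\frac{19851}{-17576} + \frac{R}{k{\left(-69 \right)}}\right) + 47947 = \left(\frac{19851}{-17576} + \frac{1113}{\frac{1}{141 - 69}}\right) + 47947 = \left(19851 \left(- \frac{1}{17576}\right) + \frac{1113}{\frac{1}{72}}\right) + 47947 = \left(- \frac{1527}{1352} + 1113 \frac{1}{\frac{1}{72}}\right) + 47947 = \left(- \frac{1527}{1352} + 1113 \cdot 72\right) + 47947 = \left(- \frac{1527}{1352} + 80136\right) + 47947 = \frac{108342345}{1352} + 47947 = \frac{173166689}{1352}$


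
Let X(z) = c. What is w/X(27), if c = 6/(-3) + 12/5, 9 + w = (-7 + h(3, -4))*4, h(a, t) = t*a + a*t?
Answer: -665/2 ≈ -332.50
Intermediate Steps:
h(a, t) = 2*a*t (h(a, t) = a*t + a*t = 2*a*t)
w = -133 (w = -9 + (-7 + 2*3*(-4))*4 = -9 + (-7 - 24)*4 = -9 - 31*4 = -9 - 124 = -133)
c = ⅖ (c = 6*(-⅓) + 12*(⅕) = -2 + 12/5 = ⅖ ≈ 0.40000)
X(z) = ⅖
w/X(27) = -133/⅖ = -133*5/2 = -665/2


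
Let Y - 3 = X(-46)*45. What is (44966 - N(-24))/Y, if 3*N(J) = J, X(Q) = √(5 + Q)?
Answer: 22487/13839 - 112435*I*√41/4613 ≈ 1.6249 - 156.07*I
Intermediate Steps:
N(J) = J/3
Y = 3 + 45*I*√41 (Y = 3 + √(5 - 46)*45 = 3 + √(-41)*45 = 3 + (I*√41)*45 = 3 + 45*I*√41 ≈ 3.0 + 288.14*I)
(44966 - N(-24))/Y = (44966 - (-24)/3)/(3 + 45*I*√41) = (44966 - 1*(-8))/(3 + 45*I*√41) = (44966 + 8)/(3 + 45*I*√41) = 44974/(3 + 45*I*√41)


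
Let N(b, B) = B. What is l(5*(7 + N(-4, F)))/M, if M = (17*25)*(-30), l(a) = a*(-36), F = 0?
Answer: 42/425 ≈ 0.098824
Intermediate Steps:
l(a) = -36*a
M = -12750 (M = 425*(-30) = -12750)
l(5*(7 + N(-4, F)))/M = -180*(7 + 0)/(-12750) = -180*7*(-1/12750) = -36*35*(-1/12750) = -1260*(-1/12750) = 42/425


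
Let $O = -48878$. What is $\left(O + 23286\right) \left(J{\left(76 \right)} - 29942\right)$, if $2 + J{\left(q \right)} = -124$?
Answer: $769500256$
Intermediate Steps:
$J{\left(q \right)} = -126$ ($J{\left(q \right)} = -2 - 124 = -126$)
$\left(O + 23286\right) \left(J{\left(76 \right)} - 29942\right) = \left(-48878 + 23286\right) \left(-126 - 29942\right) = - 25592 \left(-126 - 29942\right) = \left(-25592\right) \left(-30068\right) = 769500256$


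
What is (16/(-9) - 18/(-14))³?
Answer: -29791/250047 ≈ -0.11914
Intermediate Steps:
(16/(-9) - 18/(-14))³ = (16*(-⅑) - 18*(-1/14))³ = (-16/9 + 9/7)³ = (-31/63)³ = -29791/250047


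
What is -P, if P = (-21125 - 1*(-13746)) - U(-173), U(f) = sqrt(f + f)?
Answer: 7379 + I*sqrt(346) ≈ 7379.0 + 18.601*I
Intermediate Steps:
U(f) = sqrt(2)*sqrt(f) (U(f) = sqrt(2*f) = sqrt(2)*sqrt(f))
P = -7379 - I*sqrt(346) (P = (-21125 - 1*(-13746)) - sqrt(2)*sqrt(-173) = (-21125 + 13746) - sqrt(2)*I*sqrt(173) = -7379 - I*sqrt(346) ≈ -7379.0 - 18.601*I)
-P = -(-7379 - I*sqrt(346)) = 7379 + I*sqrt(346)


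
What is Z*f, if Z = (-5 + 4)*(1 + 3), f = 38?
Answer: -152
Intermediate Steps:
Z = -4 (Z = -1*4 = -4)
Z*f = -4*38 = -152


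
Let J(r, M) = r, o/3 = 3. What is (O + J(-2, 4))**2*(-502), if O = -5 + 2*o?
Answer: -60742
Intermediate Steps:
o = 9 (o = 3*3 = 9)
O = 13 (O = -5 + 2*9 = -5 + 18 = 13)
(O + J(-2, 4))**2*(-502) = (13 - 2)**2*(-502) = 11**2*(-502) = 121*(-502) = -60742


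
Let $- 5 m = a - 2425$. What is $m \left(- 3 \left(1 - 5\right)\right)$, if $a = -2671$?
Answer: $\frac{61152}{5} \approx 12230.0$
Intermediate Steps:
$m = \frac{5096}{5}$ ($m = - \frac{-2671 - 2425}{5} = \left(- \frac{1}{5}\right) \left(-5096\right) = \frac{5096}{5} \approx 1019.2$)
$m \left(- 3 \left(1 - 5\right)\right) = \frac{5096 \left(- 3 \left(1 - 5\right)\right)}{5} = \frac{5096 \left(\left(-3\right) \left(-4\right)\right)}{5} = \frac{5096}{5} \cdot 12 = \frac{61152}{5}$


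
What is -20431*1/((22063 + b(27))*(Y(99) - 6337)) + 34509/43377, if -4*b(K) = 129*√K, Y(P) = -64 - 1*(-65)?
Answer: 35482167836163263/44592056483999508 + 878533*√3/1370682050672 ≈ 0.79571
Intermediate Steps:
Y(P) = 1 (Y(P) = -64 + 65 = 1)
b(K) = -129*√K/4
-20431*1/((22063 + b(27))*(Y(99) - 6337)) + 34509/43377 = -20431*1/((1 - 6337)*(22063 - 387*√3/4)) + 34509/43377 = -20431*(-1/(6336*(22063 - 387*√3/4))) + 34509*(1/43377) = -20431*(-1/(6336*(22063 - 387*√3/4))) + 11503/14459 = -20431/(-139791168 + 613008*√3) + 11503/14459 = 11503/14459 - 20431/(-139791168 + 613008*√3)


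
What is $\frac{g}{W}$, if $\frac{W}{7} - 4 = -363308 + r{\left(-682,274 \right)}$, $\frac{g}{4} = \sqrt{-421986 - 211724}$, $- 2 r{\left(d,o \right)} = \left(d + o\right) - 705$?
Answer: $- \frac{8 i \sqrt{633710}}{5078465} \approx - 0.001254 i$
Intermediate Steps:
$r{\left(d,o \right)} = \frac{705}{2} - \frac{d}{2} - \frac{o}{2}$ ($r{\left(d,o \right)} = - \frac{\left(d + o\right) - 705}{2} = - \frac{-705 + d + o}{2} = \frac{705}{2} - \frac{d}{2} - \frac{o}{2}$)
$g = 4 i \sqrt{633710}$ ($g = 4 \sqrt{-421986 - 211724} = 4 \sqrt{-633710} = 4 i \sqrt{633710} \approx 3184.2 i$)
$W = - \frac{5078465}{2}$ ($W = 28 + 7 \left(-363308 - - \frac{1113}{2}\right) = 28 + 7 \left(-363308 + \left(\frac{705}{2} + 341 - 137\right)\right) = 28 + 7 \left(-363308 + \frac{1113}{2}\right) = 28 + 7 \left(- \frac{725503}{2}\right) = 28 - \frac{5078521}{2} = - \frac{5078465}{2} \approx -2.5392 \cdot 10^{6}$)
$\frac{g}{W} = \frac{4 i \sqrt{633710}}{- \frac{5078465}{2}} = 4 i \sqrt{633710} \left(- \frac{2}{5078465}\right) = - \frac{8 i \sqrt{633710}}{5078465}$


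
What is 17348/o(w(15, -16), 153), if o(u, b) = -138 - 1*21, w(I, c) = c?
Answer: -17348/159 ≈ -109.11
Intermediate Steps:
o(u, b) = -159 (o(u, b) = -138 - 21 = -159)
17348/o(w(15, -16), 153) = 17348/(-159) = 17348*(-1/159) = -17348/159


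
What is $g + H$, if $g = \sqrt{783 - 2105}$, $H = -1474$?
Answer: $-1474 + i \sqrt{1322} \approx -1474.0 + 36.359 i$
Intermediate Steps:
$g = i \sqrt{1322}$ ($g = \sqrt{-1322} = i \sqrt{1322} \approx 36.359 i$)
$g + H = i \sqrt{1322} - 1474 = -1474 + i \sqrt{1322}$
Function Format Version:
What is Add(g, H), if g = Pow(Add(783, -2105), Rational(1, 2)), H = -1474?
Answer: Add(-1474, Mul(I, Pow(1322, Rational(1, 2)))) ≈ Add(-1474.0, Mul(36.359, I))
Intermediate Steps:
g = Mul(I, Pow(1322, Rational(1, 2))) (g = Pow(-1322, Rational(1, 2)) = Mul(I, Pow(1322, Rational(1, 2))) ≈ Mul(36.359, I))
Add(g, H) = Add(Mul(I, Pow(1322, Rational(1, 2))), -1474) = Add(-1474, Mul(I, Pow(1322, Rational(1, 2))))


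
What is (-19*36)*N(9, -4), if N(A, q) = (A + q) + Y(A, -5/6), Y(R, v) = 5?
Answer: -6840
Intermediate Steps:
N(A, q) = 5 + A + q (N(A, q) = (A + q) + 5 = 5 + A + q)
(-19*36)*N(9, -4) = (-19*36)*(5 + 9 - 4) = -684*10 = -6840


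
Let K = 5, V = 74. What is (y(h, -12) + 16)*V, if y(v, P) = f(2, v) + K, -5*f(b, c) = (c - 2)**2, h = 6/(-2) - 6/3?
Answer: 4144/5 ≈ 828.80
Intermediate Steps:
h = -5 (h = 6*(-1/2) - 6*1/3 = -3 - 2 = -5)
f(b, c) = -(-2 + c)**2/5 (f(b, c) = -(c - 2)**2/5 = -(-2 + c)**2/5)
y(v, P) = 5 - (-2 + v)**2/5 (y(v, P) = -(-2 + v)**2/5 + 5 = 5 - (-2 + v)**2/5)
(y(h, -12) + 16)*V = ((5 - (-2 - 5)**2/5) + 16)*74 = ((5 - 1/5*(-7)**2) + 16)*74 = ((5 - 1/5*49) + 16)*74 = ((5 - 49/5) + 16)*74 = (-24/5 + 16)*74 = (56/5)*74 = 4144/5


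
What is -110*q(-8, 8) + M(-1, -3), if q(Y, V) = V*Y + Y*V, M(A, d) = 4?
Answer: 14084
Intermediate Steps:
q(Y, V) = 2*V*Y (q(Y, V) = V*Y + V*Y = 2*V*Y)
-110*q(-8, 8) + M(-1, -3) = -220*8*(-8) + 4 = -110*(-128) + 4 = 14080 + 4 = 14084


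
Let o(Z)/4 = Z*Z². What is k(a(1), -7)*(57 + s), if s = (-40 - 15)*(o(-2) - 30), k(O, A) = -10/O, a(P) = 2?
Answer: -17335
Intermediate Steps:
o(Z) = 4*Z³ (o(Z) = 4*(Z*Z²) = 4*Z³)
s = 3410 (s = (-40 - 15)*(4*(-2)³ - 30) = -55*(4*(-8) - 30) = -55*(-32 - 30) = -55*(-62) = 3410)
k(a(1), -7)*(57 + s) = (-10/2)*(57 + 3410) = -10*½*3467 = -5*3467 = -17335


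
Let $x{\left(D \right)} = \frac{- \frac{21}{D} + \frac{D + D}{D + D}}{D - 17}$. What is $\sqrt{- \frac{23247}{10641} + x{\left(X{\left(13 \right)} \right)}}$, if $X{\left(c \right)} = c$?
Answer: $\frac{i \sqrt{4317972373}}{46111} \approx 1.4251 i$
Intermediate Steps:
$x{\left(D \right)} = \frac{1 - \frac{21}{D}}{-17 + D}$ ($x{\left(D \right)} = \frac{- \frac{21}{D} + \frac{2 D}{2 D}}{-17 + D} = \frac{- \frac{21}{D} + 2 D \frac{1}{2 D}}{-17 + D} = \frac{- \frac{21}{D} + 1}{-17 + D} = \frac{1 - \frac{21}{D}}{-17 + D}$)
$\sqrt{- \frac{23247}{10641} + x{\left(X{\left(13 \right)} \right)}} = \sqrt{- \frac{23247}{10641} + \frac{-21 + 13}{13 \left(-17 + 13\right)}} = \sqrt{\left(-23247\right) \frac{1}{10641} + \frac{1}{13} \frac{1}{-4} \left(-8\right)} = \sqrt{- \frac{7749}{3547} + \frac{1}{13} \left(- \frac{1}{4}\right) \left(-8\right)} = \sqrt{- \frac{7749}{3547} + \frac{2}{13}} = \sqrt{- \frac{93643}{46111}} = \frac{i \sqrt{4317972373}}{46111}$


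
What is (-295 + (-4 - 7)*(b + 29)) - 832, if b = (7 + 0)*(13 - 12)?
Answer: -1523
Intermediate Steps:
b = 7 (b = 7*1 = 7)
(-295 + (-4 - 7)*(b + 29)) - 832 = (-295 + (-4 - 7)*(7 + 29)) - 832 = (-295 - 11*36) - 832 = (-295 - 396) - 832 = -691 - 832 = -1523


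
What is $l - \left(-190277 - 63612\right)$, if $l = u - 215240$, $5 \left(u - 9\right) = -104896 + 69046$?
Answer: $31488$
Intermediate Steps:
$u = -7161$ ($u = 9 + \frac{-104896 + 69046}{5} = 9 + \frac{1}{5} \left(-35850\right) = 9 - 7170 = -7161$)
$l = -222401$ ($l = -7161 - 215240 = -222401$)
$l - \left(-190277 - 63612\right) = -222401 - \left(-190277 - 63612\right) = -222401 - -253889 = -222401 + 253889 = 31488$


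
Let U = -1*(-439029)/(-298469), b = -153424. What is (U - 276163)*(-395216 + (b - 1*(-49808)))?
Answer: 41116992546900032/298469 ≈ 1.3776e+11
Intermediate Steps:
U = -439029/298469 (U = 439029*(-1/298469) = -439029/298469 ≈ -1.4709)
(U - 276163)*(-395216 + (b - 1*(-49808))) = (-439029/298469 - 276163)*(-395216 + (-153424 - 1*(-49808))) = -82426533476*(-395216 + (-153424 + 49808))/298469 = -82426533476*(-395216 - 103616)/298469 = -82426533476/298469*(-498832) = 41116992546900032/298469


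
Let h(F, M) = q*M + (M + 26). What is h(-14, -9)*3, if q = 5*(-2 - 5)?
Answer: 996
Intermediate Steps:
q = -35 (q = 5*(-7) = -35)
h(F, M) = 26 - 34*M (h(F, M) = -35*M + (M + 26) = -35*M + (26 + M) = 26 - 34*M)
h(-14, -9)*3 = (26 - 34*(-9))*3 = (26 + 306)*3 = 332*3 = 996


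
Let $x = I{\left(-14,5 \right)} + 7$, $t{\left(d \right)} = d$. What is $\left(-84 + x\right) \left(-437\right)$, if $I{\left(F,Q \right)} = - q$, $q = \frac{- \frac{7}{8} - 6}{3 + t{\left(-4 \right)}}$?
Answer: $\frac{293227}{8} \approx 36653.0$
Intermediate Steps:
$q = \frac{55}{8}$ ($q = \frac{- \frac{7}{8} - 6}{3 - 4} = \frac{\left(-7\right) \frac{1}{8} - 6}{-1} = \left(- \frac{7}{8} - 6\right) \left(-1\right) = \left(- \frac{55}{8}\right) \left(-1\right) = \frac{55}{8} \approx 6.875$)
$I{\left(F,Q \right)} = - \frac{55}{8}$ ($I{\left(F,Q \right)} = \left(-1\right) \frac{55}{8} = - \frac{55}{8}$)
$x = \frac{1}{8}$ ($x = - \frac{55}{8} + 7 = \frac{1}{8} \approx 0.125$)
$\left(-84 + x\right) \left(-437\right) = \left(-84 + \frac{1}{8}\right) \left(-437\right) = \left(- \frac{671}{8}\right) \left(-437\right) = \frac{293227}{8}$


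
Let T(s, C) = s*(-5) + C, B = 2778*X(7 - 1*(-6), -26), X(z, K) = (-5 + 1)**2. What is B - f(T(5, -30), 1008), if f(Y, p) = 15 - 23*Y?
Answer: 43168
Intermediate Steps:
X(z, K) = 16 (X(z, K) = (-4)**2 = 16)
B = 44448 (B = 2778*16 = 44448)
T(s, C) = C - 5*s (T(s, C) = -5*s + C = C - 5*s)
B - f(T(5, -30), 1008) = 44448 - (15 - 23*(-30 - 5*5)) = 44448 - (15 - 23*(-30 - 25)) = 44448 - (15 - 23*(-55)) = 44448 - (15 + 1265) = 44448 - 1*1280 = 44448 - 1280 = 43168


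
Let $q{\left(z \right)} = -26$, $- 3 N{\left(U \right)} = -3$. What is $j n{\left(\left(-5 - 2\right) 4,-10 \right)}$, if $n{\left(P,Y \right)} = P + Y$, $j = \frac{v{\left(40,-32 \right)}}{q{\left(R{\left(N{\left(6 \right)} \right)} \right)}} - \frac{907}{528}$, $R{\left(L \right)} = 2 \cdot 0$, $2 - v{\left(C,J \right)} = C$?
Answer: $\frac{33421}{3432} \approx 9.7381$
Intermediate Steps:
$N{\left(U \right)} = 1$ ($N{\left(U \right)} = \left(- \frac{1}{3}\right) \left(-3\right) = 1$)
$v{\left(C,J \right)} = 2 - C$
$R{\left(L \right)} = 0$
$j = - \frac{1759}{6864}$ ($j = \frac{2 - 40}{-26} - \frac{907}{528} = \left(2 - 40\right) \left(- \frac{1}{26}\right) - \frac{907}{528} = \left(-38\right) \left(- \frac{1}{26}\right) - \frac{907}{528} = \frac{19}{13} - \frac{907}{528} = - \frac{1759}{6864} \approx -0.25626$)
$j n{\left(\left(-5 - 2\right) 4,-10 \right)} = - \frac{1759 \left(\left(-5 - 2\right) 4 - 10\right)}{6864} = - \frac{1759 \left(\left(-7\right) 4 - 10\right)}{6864} = - \frac{1759 \left(-28 - 10\right)}{6864} = \left(- \frac{1759}{6864}\right) \left(-38\right) = \frac{33421}{3432}$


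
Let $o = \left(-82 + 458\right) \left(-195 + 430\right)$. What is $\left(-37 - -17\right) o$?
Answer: $-1767200$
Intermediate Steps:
$o = 88360$ ($o = 376 \cdot 235 = 88360$)
$\left(-37 - -17\right) o = \left(-37 - -17\right) 88360 = \left(-37 + 17\right) 88360 = \left(-20\right) 88360 = -1767200$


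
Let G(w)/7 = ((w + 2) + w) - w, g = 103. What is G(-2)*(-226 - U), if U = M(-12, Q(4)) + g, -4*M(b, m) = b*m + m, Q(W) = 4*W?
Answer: 0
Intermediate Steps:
G(w) = 14 + 7*w (G(w) = 7*(((w + 2) + w) - w) = 7*(((2 + w) + w) - w) = 7*((2 + 2*w) - w) = 7*(2 + w) = 14 + 7*w)
M(b, m) = -m/4 - b*m/4 (M(b, m) = -(b*m + m)/4 = -(m + b*m)/4 = -m/4 - b*m/4)
U = 147 (U = -4*4*(1 - 12)/4 + 103 = -1/4*16*(-11) + 103 = 44 + 103 = 147)
G(-2)*(-226 - U) = (14 + 7*(-2))*(-226 - 1*147) = (14 - 14)*(-226 - 147) = 0*(-373) = 0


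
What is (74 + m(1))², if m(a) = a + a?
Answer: 5776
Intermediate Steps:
m(a) = 2*a
(74 + m(1))² = (74 + 2*1)² = (74 + 2)² = 76² = 5776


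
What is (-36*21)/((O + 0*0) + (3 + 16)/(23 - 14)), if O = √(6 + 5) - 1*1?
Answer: 9720/113 - 8748*√11/113 ≈ -170.74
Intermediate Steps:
O = -1 + √11 (O = √11 - 1 = -1 + √11 ≈ 2.3166)
(-36*21)/((O + 0*0) + (3 + 16)/(23 - 14)) = (-36*21)/(((-1 + √11) + 0*0) + (3 + 16)/(23 - 14)) = -756/(((-1 + √11) + 0) + 19/9) = -756/((-1 + √11) + 19*(⅑)) = -756/((-1 + √11) + 19/9) = -756/(10/9 + √11)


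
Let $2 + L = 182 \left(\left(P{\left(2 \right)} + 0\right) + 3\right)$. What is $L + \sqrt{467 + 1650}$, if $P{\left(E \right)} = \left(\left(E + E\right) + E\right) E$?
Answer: $2728 + \sqrt{2117} \approx 2774.0$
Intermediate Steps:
$P{\left(E \right)} = 3 E^{2}$ ($P{\left(E \right)} = \left(2 E + E\right) E = 3 E E = 3 E^{2}$)
$L = 2728$ ($L = -2 + 182 \left(\left(3 \cdot 2^{2} + 0\right) + 3\right) = -2 + 182 \left(\left(3 \cdot 4 + 0\right) + 3\right) = -2 + 182 \left(\left(12 + 0\right) + 3\right) = -2 + 182 \left(12 + 3\right) = -2 + 182 \cdot 15 = -2 + 2730 = 2728$)
$L + \sqrt{467 + 1650} = 2728 + \sqrt{467 + 1650} = 2728 + \sqrt{2117}$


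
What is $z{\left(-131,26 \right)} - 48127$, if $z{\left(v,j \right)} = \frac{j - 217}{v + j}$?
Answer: $- \frac{5053144}{105} \approx -48125.0$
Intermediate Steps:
$z{\left(v,j \right)} = \frac{-217 + j}{j + v}$
$z{\left(-131,26 \right)} - 48127 = \frac{-217 + 26}{26 - 131} - 48127 = \frac{1}{-105} \left(-191\right) - 48127 = \left(- \frac{1}{105}\right) \left(-191\right) - 48127 = \frac{191}{105} - 48127 = - \frac{5053144}{105}$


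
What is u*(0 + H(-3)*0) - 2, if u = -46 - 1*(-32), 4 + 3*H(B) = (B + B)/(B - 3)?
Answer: -2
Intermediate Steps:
H(B) = -4/3 + 2*B/(3*(-3 + B)) (H(B) = -4/3 + ((B + B)/(B - 3))/3 = -4/3 + ((2*B)/(-3 + B))/3 = -4/3 + (2*B/(-3 + B))/3 = -4/3 + 2*B/(3*(-3 + B)))
u = -14 (u = -46 + 32 = -14)
u*(0 + H(-3)*0) - 2 = -14*(0 + (2*(6 - 1*(-3))/(3*(-3 - 3)))*0) - 2 = -14*(0 + ((⅔)*(6 + 3)/(-6))*0) - 2 = -14*(0 + ((⅔)*(-⅙)*9)*0) - 2 = -14*(0 - 1*0) - 2 = -14*(0 + 0) - 2 = -14*0 - 2 = 0 - 2 = -2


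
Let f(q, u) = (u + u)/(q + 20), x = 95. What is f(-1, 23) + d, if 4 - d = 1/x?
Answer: 609/95 ≈ 6.4105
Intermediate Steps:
f(q, u) = 2*u/(20 + q) (f(q, u) = (2*u)/(20 + q) = 2*u/(20 + q))
d = 379/95 (d = 4 - 1/95 = 379/95 ≈ 3.9895)
f(-1, 23) + d = 2*23/(20 - 1) + 379/95 = 2*23/19 + 379/95 = 2*23*(1/19) + 379/95 = 46/19 + 379/95 = 609/95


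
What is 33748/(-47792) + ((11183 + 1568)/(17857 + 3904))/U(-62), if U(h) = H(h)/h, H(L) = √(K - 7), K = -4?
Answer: -8437/11948 + 790562*I*√11/239371 ≈ -0.70614 + 10.954*I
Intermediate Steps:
H(L) = I*√11 (H(L) = √(-4 - 7) = √(-11) = I*√11)
U(h) = I*√11/h (U(h) = (I*√11)/h = I*√11/h)
33748/(-47792) + ((11183 + 1568)/(17857 + 3904))/U(-62) = 33748/(-47792) + ((11183 + 1568)/(17857 + 3904))/((I*√11/(-62))) = 33748*(-1/47792) + (12751/21761)/((I*√11*(-1/62))) = -8437/11948 + (12751*(1/21761))/((-I*√11/62)) = -8437/11948 + 12751*(62*I*√11/11)/21761 = -8437/11948 + 790562*I*√11/239371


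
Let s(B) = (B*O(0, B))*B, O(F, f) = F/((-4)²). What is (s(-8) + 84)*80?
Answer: 6720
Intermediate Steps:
O(F, f) = F/16
s(B) = 0 (s(B) = (B*((1/16)*0))*B = (B*0)*B = 0*B = 0)
(s(-8) + 84)*80 = (0 + 84)*80 = 84*80 = 6720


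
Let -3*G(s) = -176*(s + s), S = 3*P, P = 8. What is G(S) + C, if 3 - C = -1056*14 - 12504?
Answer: 30107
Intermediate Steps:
S = 24 (S = 3*8 = 24)
G(s) = 352*s/3 (G(s) = -(-176)*(s + s)/3 = -(-176)*2*s/3 = -(-352)*s/3 = 352*s/3)
C = 27291 (C = 3 - (-1056*14 - 12504) = 3 - (-14784 - 12504) = 3 - 1*(-27288) = 3 + 27288 = 27291)
G(S) + C = (352/3)*24 + 27291 = 2816 + 27291 = 30107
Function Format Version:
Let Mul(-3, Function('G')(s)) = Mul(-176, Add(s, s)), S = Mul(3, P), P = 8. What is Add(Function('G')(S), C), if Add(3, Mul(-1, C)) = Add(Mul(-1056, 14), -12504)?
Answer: 30107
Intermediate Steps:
S = 24 (S = Mul(3, 8) = 24)
Function('G')(s) = Mul(Rational(352, 3), s) (Function('G')(s) = Mul(Rational(-1, 3), Mul(-176, Add(s, s))) = Mul(Rational(-1, 3), Mul(-176, Mul(2, s))) = Mul(Rational(-1, 3), Mul(-352, s)) = Mul(Rational(352, 3), s))
C = 27291 (C = Add(3, Mul(-1, Add(Mul(-1056, 14), -12504))) = Add(3, Mul(-1, Add(-14784, -12504))) = Add(3, Mul(-1, -27288)) = Add(3, 27288) = 27291)
Add(Function('G')(S), C) = Add(Mul(Rational(352, 3), 24), 27291) = Add(2816, 27291) = 30107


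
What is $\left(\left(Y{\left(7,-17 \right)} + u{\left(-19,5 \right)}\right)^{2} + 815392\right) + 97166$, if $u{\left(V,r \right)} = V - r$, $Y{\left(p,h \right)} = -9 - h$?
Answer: $912814$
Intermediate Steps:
$\left(\left(Y{\left(7,-17 \right)} + u{\left(-19,5 \right)}\right)^{2} + 815392\right) + 97166 = \left(\left(\left(-9 - -17\right) - 24\right)^{2} + 815392\right) + 97166 = \left(\left(\left(-9 + 17\right) - 24\right)^{2} + 815392\right) + 97166 = \left(\left(8 - 24\right)^{2} + 815392\right) + 97166 = \left(\left(-16\right)^{2} + 815392\right) + 97166 = \left(256 + 815392\right) + 97166 = 815648 + 97166 = 912814$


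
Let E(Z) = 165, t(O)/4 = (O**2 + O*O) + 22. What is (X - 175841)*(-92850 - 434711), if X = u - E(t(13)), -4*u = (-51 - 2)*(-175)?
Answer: 376308733739/4 ≈ 9.4077e+10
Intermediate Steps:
t(O) = 88 + 8*O**2 (t(O) = 4*((O**2 + O*O) + 22) = 4*((O**2 + O**2) + 22) = 4*(2*O**2 + 22) = 4*(22 + 2*O**2) = 88 + 8*O**2)
u = -9275/4 (u = -(-51 - 2)*(-175)/4 = -(-53)*(-175)/4 = -1/4*9275 = -9275/4 ≈ -2318.8)
X = -9935/4 (X = -9275/4 - 1*165 = -9275/4 - 165 = -9935/4 ≈ -2483.8)
(X - 175841)*(-92850 - 434711) = (-9935/4 - 175841)*(-92850 - 434711) = -713299/4*(-527561) = 376308733739/4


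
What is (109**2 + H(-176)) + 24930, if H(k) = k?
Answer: 36635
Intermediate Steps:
(109**2 + H(-176)) + 24930 = (109**2 - 176) + 24930 = (11881 - 176) + 24930 = 11705 + 24930 = 36635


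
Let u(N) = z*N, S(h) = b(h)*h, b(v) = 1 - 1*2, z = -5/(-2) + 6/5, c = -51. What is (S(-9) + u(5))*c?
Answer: -2805/2 ≈ -1402.5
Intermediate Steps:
z = 37/10 (z = -5*(-½) + 6*(⅕) = 5/2 + 6/5 = 37/10 ≈ 3.7000)
b(v) = -1 (b(v) = 1 - 2 = -1)
S(h) = -h
u(N) = 37*N/10
(S(-9) + u(5))*c = (-1*(-9) + (37/10)*5)*(-51) = (9 + 37/2)*(-51) = (55/2)*(-51) = -2805/2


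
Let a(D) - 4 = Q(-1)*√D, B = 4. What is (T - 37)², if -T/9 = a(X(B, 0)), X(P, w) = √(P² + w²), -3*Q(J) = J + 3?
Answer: 3721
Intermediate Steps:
Q(J) = -1 - J/3 (Q(J) = -(J + 3)/3 = -(3 + J)/3 = -1 - J/3)
a(D) = 4 - 2*√D/3 (a(D) = 4 + (-1 - ⅓*(-1))*√D = 4 + (-1 + ⅓)*√D = 4 - 2*√D/3)
T = -24 (T = -9*(4 - 2*(4² + 0²)^(¼)/3) = -9*(4 - 2*(16 + 0)^(¼)/3) = -9*(4 - 2*√(√16)/3) = -9*(4 - 2*√4/3) = -9*(4 - ⅔*2) = -9*(4 - 4/3) = -9*8/3 = -24)
(T - 37)² = (-24 - 37)² = (-61)² = 3721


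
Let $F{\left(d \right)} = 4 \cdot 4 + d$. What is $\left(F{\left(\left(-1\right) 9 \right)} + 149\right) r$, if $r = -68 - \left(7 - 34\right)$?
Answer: $-6396$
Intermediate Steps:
$r = -41$ ($r = -68 - -27 = -68 + 27 = -41$)
$F{\left(d \right)} = 16 + d$
$\left(F{\left(\left(-1\right) 9 \right)} + 149\right) r = \left(\left(16 - 9\right) + 149\right) \left(-41\right) = \left(7 + 149\right) \left(-41\right) = 156 \left(-41\right) = -6396$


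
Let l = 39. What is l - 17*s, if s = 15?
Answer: -216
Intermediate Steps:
l - 17*s = 39 - 17*15 = 39 - 255 = -216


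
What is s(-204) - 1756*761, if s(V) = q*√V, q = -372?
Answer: -1336316 - 744*I*√51 ≈ -1.3363e+6 - 5313.2*I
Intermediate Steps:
s(V) = -372*√V
s(-204) - 1756*761 = -744*I*√51 - 1756*761 = -744*I*√51 - 1336316 = -1336316 - 744*I*√51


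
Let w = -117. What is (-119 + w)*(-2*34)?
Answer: 16048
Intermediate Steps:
(-119 + w)*(-2*34) = (-119 - 117)*(-2*34) = -236*(-68) = 16048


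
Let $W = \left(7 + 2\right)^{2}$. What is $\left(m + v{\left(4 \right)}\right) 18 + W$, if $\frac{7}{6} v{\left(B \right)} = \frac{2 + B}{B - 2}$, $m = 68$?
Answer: $\frac{9459}{7} \approx 1351.3$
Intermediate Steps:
$v{\left(B \right)} = \frac{6 \left(2 + B\right)}{7 \left(-2 + B\right)}$ ($v{\left(B \right)} = \frac{6 \frac{2 + B}{B - 2}}{7} = \frac{6 \frac{2 + B}{-2 + B}}{7} = \frac{6 \left(2 + B\right)}{7 \left(-2 + B\right)}$)
$W = 81$ ($W = 9^{2} = 81$)
$\left(m + v{\left(4 \right)}\right) 18 + W = \left(68 + \frac{6 \left(2 + 4\right)}{7 \left(-2 + 4\right)}\right) 18 + 81 = \left(68 + \frac{6}{7} \cdot \frac{1}{2} \cdot 6\right) 18 + 81 = \left(68 + \frac{18}{7}\right) 18 + 81 = \frac{494}{7} \cdot 18 + 81 = \frac{8892}{7} + 81 = \frac{9459}{7}$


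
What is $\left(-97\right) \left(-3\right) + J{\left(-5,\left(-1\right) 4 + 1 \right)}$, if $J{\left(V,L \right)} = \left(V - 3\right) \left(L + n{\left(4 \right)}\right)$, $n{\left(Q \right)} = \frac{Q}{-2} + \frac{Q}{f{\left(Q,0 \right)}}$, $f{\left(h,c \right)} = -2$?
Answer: $347$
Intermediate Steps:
$n{\left(Q \right)} = - Q$ ($n{\left(Q \right)} = \frac{Q}{-2} + \frac{Q}{-2} = Q \left(- \frac{1}{2}\right) + Q \left(- \frac{1}{2}\right) = - \frac{Q}{2} - \frac{Q}{2} = - Q$)
$J{\left(V,L \right)} = \left(-4 + L\right) \left(-3 + V\right)$ ($J{\left(V,L \right)} = \left(V - 3\right) \left(L - 4\right) = \left(-3 + V\right) \left(L - 4\right) = \left(-3 + V\right) \left(-4 + L\right) = \left(-4 + L\right) \left(-3 + V\right)$)
$\left(-97\right) \left(-3\right) + J{\left(-5,\left(-1\right) 4 + 1 \right)} = \left(-97\right) \left(-3\right) + \left(12 - -20 - 3 \left(\left(-1\right) 4 + 1\right) + \left(\left(-1\right) 4 + 1\right) \left(-5\right)\right) = 291 + \left(12 + 20 - 3 \left(-4 + 1\right) + \left(-4 + 1\right) \left(-5\right)\right) = 291 + \left(12 + 20 - -9 - -15\right) = 291 + \left(12 + 20 + 9 + 15\right) = 291 + 56 = 347$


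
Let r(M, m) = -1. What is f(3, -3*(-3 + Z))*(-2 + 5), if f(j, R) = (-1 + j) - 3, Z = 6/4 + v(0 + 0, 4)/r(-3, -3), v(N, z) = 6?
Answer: -3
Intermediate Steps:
Z = -9/2 (Z = 6/4 + 6/(-1) = 6*(¼) + 6*(-1) = 3/2 - 6 = -9/2 ≈ -4.5000)
f(j, R) = -4 + j
f(3, -3*(-3 + Z))*(-2 + 5) = (-4 + 3)*(-2 + 5) = -1*3 = -3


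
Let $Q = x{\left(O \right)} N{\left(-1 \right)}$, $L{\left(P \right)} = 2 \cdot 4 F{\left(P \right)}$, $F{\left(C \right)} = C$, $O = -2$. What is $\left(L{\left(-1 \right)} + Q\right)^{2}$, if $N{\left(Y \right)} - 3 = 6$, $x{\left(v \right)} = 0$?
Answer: $64$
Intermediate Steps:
$N{\left(Y \right)} = 9$ ($N{\left(Y \right)} = 3 + 6 = 9$)
$L{\left(P \right)} = 8 P$ ($L{\left(P \right)} = 2 \cdot 4 P = 8 P$)
$Q = 0$ ($Q = 0 \cdot 9 = 0$)
$\left(L{\left(-1 \right)} + Q\right)^{2} = \left(8 \left(-1\right) + 0\right)^{2} = \left(-8 + 0\right)^{2} = \left(-8\right)^{2} = 64$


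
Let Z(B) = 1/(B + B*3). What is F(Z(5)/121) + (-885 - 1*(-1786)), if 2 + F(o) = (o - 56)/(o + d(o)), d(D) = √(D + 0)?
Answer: 2310200/2419 - 2981418*√5/2419 ≈ -1800.9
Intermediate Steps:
d(D) = √D
Z(B) = 1/(4*B) (Z(B) = 1/(B + 3*B) = 1/(4*B))
F(o) = -2 + (-56 + o)/(o + √o) (F(o) = -2 + (o - 56)/(o + √o) = -2 + (-56 + o)/(o + √o))
F(Z(5)/121) + (-885 - 1*(-1786)) = (-56 - (¼)/5/121 - 2*(√5/10)/11)/(((¼)/5)/121 + √(((¼)/5)/121)) + (-885 - 1*(-1786)) = (-56 - (¼)*(⅕)/121 - 2*(√5/10)/11)/(((¼)*(⅕))*(1/121) + √(((¼)*(⅕))*(1/121))) + (-885 + 1786) = (-56 - 1/(20*121) - 2*√5/110)/((1/20)*(1/121) + √((1/20)*(1/121))) + 901 = (-56 - 1*1/2420 - √5/55)/(1/2420 + √(1/2420)) + 901 = (-56 - 1/2420 - √5/55)/(1/2420 + √5/110) + 901 = (-135521/2420 - √5/55)/(1/2420 + √5/110) + 901 = 901 + (-135521/2420 - √5/55)/(1/2420 + √5/110)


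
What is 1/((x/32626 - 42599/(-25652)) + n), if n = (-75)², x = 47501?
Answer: 38041916/214104337983 ≈ 0.00017768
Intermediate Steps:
n = 5625
1/((x/32626 - 42599/(-25652)) + n) = 1/((47501/32626 - 42599/(-25652)) + 5625) = 1/((47501*(1/32626) - 42599*(-1/25652)) + 5625) = 1/((47501/32626 + 42599/25652) + 5625) = 1/(118560483/38041916 + 5625) = 1/(214104337983/38041916) = 38041916/214104337983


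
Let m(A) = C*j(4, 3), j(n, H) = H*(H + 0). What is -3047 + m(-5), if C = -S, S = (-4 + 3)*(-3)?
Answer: -3074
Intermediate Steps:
j(n, H) = H² (j(n, H) = H*H = H²)
S = 3 (S = -1*(-3) = 3)
C = -3 (C = -1*3 = -3)
m(A) = -27 (m(A) = -3*3² = -3*9 = -27)
-3047 + m(-5) = -3047 - 27 = -3074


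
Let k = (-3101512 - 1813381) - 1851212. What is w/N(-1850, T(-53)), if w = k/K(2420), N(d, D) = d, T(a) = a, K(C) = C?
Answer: 1353221/895400 ≈ 1.5113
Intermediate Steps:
k = -6766105 (k = -4914893 - 1851212 = -6766105)
w = -1353221/484 (w = -6766105/2420 = -6766105*1/2420 = -1353221/484 ≈ -2795.9)
w/N(-1850, T(-53)) = -1353221/484/(-1850) = -1353221/484*(-1/1850) = 1353221/895400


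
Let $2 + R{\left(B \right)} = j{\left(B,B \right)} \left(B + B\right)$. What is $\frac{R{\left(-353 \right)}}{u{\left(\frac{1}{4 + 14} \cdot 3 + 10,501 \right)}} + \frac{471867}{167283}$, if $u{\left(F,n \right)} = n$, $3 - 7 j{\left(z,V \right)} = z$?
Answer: $- \frac{4487971609}{65184609} \approx -68.85$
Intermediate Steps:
$j{\left(z,V \right)} = \frac{3}{7} - \frac{z}{7}$
$R{\left(B \right)} = -2 + 2 B \left(\frac{3}{7} - \frac{B}{7}\right)$ ($R{\left(B \right)} = -2 + \left(\frac{3}{7} - \frac{B}{7}\right) \left(B + B\right) = -2 + \left(\frac{3}{7} - \frac{B}{7}\right) 2 B = -2 + 2 B \left(\frac{3}{7} - \frac{B}{7}\right)$)
$\frac{R{\left(-353 \right)}}{u{\left(\frac{1}{4 + 14} \cdot 3 + 10,501 \right)}} + \frac{471867}{167283} = \frac{-2 - - \frac{706 \left(-3 - 353\right)}{7}}{501} + \frac{471867}{167283} = \left(-2 - \left(- \frac{706}{7}\right) \left(-356\right)\right) \frac{1}{501} + 471867 \cdot \frac{1}{167283} = \left(-2 - \frac{251336}{7}\right) \frac{1}{501} + \frac{157289}{55761} = \left(- \frac{251350}{7}\right) \frac{1}{501} + \frac{157289}{55761} = - \frac{251350}{3507} + \frac{157289}{55761} = - \frac{4487971609}{65184609}$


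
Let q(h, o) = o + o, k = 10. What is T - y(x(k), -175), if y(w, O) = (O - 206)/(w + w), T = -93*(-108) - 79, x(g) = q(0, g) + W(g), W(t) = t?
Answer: 199427/20 ≈ 9971.3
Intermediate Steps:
q(h, o) = 2*o
x(g) = 3*g (x(g) = 2*g + g = 3*g)
T = 9965 (T = 10044 - 79 = 9965)
y(w, O) = (-206 + O)/(2*w) (y(w, O) = (-206 + O)/((2*w)) = (-206 + O)*(1/(2*w)) = (-206 + O)/(2*w))
T - y(x(k), -175) = 9965 - (-206 - 175)/(2*(3*10)) = 9965 - (-381)/(2*30) = 9965 - 1*(-127/20) = 9965 + 127/20 = 199427/20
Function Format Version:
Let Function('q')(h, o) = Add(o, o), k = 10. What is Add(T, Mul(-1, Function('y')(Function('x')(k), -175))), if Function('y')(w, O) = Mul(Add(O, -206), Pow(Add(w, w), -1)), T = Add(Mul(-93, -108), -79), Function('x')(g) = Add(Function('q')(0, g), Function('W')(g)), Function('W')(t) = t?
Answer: Rational(199427, 20) ≈ 9971.3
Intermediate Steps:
Function('q')(h, o) = Mul(2, o)
Function('x')(g) = Mul(3, g) (Function('x')(g) = Add(Mul(2, g), g) = Mul(3, g))
T = 9965 (T = Add(10044, -79) = 9965)
Function('y')(w, O) = Mul(Rational(1, 2), Pow(w, -1), Add(-206, O)) (Function('y')(w, O) = Mul(Add(-206, O), Pow(Mul(2, w), -1)) = Mul(Add(-206, O), Mul(Rational(1, 2), Pow(w, -1))) = Mul(Rational(1, 2), Pow(w, -1), Add(-206, O)))
Add(T, Mul(-1, Function('y')(Function('x')(k), -175))) = Add(9965, Mul(-1, Mul(Rational(1, 2), Pow(Mul(3, 10), -1), Add(-206, -175)))) = Add(9965, Mul(-1, Mul(Rational(1, 2), Pow(30, -1), -381))) = Add(9965, Mul(-1, Mul(Rational(1, 2), Rational(1, 30), -381))) = Add(9965, Mul(-1, Rational(-127, 20))) = Add(9965, Rational(127, 20)) = Rational(199427, 20)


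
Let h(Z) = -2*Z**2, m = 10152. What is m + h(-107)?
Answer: -12746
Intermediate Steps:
m + h(-107) = 10152 - 2*(-107)**2 = 10152 - 2*11449 = 10152 - 22898 = -12746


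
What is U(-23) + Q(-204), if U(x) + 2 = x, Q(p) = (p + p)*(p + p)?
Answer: 166439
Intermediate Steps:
Q(p) = 4*p² (Q(p) = (2*p)*(2*p) = 4*p²)
U(x) = -2 + x
U(-23) + Q(-204) = (-2 - 23) + 4*(-204)² = -25 + 4*41616 = -25 + 166464 = 166439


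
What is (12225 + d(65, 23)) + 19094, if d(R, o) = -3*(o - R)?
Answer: 31445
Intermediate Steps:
d(R, o) = -3*o + 3*R
(12225 + d(65, 23)) + 19094 = (12225 + (-3*23 + 3*65)) + 19094 = (12225 + (-69 + 195)) + 19094 = (12225 + 126) + 19094 = 12351 + 19094 = 31445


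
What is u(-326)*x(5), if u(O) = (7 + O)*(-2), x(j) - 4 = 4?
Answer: 5104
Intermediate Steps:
x(j) = 8 (x(j) = 4 + 4 = 8)
u(O) = -14 - 2*O
u(-326)*x(5) = (-14 - 2*(-326))*8 = (-14 + 652)*8 = 638*8 = 5104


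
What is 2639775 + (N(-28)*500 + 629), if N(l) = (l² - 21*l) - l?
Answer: 3340404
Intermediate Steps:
N(l) = l² - 22*l
2639775 + (N(-28)*500 + 629) = 2639775 + (-28*(-22 - 28)*500 + 629) = 2639775 + (-28*(-50)*500 + 629) = 2639775 + (1400*500 + 629) = 2639775 + (700000 + 629) = 2639775 + 700629 = 3340404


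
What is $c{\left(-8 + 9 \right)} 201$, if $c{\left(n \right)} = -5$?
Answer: $-1005$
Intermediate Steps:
$c{\left(-8 + 9 \right)} 201 = \left(-5\right) 201 = -1005$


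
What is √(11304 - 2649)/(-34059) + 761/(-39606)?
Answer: -761/39606 - √8655/34059 ≈ -0.021946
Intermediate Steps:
√(11304 - 2649)/(-34059) + 761/(-39606) = √8655*(-1/34059) + 761*(-1/39606) = -√8655/34059 - 761/39606 = -761/39606 - √8655/34059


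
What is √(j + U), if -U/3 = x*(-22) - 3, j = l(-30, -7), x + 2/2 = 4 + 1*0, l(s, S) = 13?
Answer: 2*√55 ≈ 14.832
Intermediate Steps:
x = 3 (x = -1 + (4 + 1*0) = -1 + (4 + 0) = -1 + 4 = 3)
j = 13
U = 207 (U = -3*(3*(-22) - 3) = -3*(-66 - 3) = -3*(-69) = 207)
√(j + U) = √(13 + 207) = √220 = 2*√55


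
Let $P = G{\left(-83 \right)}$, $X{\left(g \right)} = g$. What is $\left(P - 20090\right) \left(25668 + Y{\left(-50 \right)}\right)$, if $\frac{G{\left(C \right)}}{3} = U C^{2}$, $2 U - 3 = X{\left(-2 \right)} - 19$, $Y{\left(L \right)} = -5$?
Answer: $-5288964659$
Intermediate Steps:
$U = -9$ ($U = \frac{3}{2} + \frac{-2 - 19}{2} = \frac{3}{2} + \frac{1}{2} \left(-21\right) = \frac{3}{2} - \frac{21}{2} = -9$)
$G{\left(C \right)} = - 27 C^{2}$ ($G{\left(C \right)} = 3 \left(- 9 C^{2}\right) = - 27 C^{2}$)
$P = -186003$ ($P = - 27 \left(-83\right)^{2} = \left(-27\right) 6889 = -186003$)
$\left(P - 20090\right) \left(25668 + Y{\left(-50 \right)}\right) = \left(-186003 - 20090\right) \left(25668 - 5\right) = \left(-206093\right) 25663 = -5288964659$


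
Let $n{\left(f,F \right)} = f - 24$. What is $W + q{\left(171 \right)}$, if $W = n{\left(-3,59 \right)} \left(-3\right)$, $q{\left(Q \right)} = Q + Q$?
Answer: $423$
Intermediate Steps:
$n{\left(f,F \right)} = -24 + f$
$q{\left(Q \right)} = 2 Q$
$W = 81$ ($W = \left(-24 - 3\right) \left(-3\right) = \left(-27\right) \left(-3\right) = 81$)
$W + q{\left(171 \right)} = 81 + 2 \cdot 171 = 81 + 342 = 423$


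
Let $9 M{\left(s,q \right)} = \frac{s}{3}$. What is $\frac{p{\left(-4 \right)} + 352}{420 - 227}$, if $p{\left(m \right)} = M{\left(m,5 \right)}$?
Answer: $\frac{9500}{5211} \approx 1.8231$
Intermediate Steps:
$M{\left(s,q \right)} = \frac{s}{27}$ ($M{\left(s,q \right)} = \frac{s \frac{1}{3}}{9} = \frac{\frac{1}{3} s}{9} = \frac{s}{27}$)
$p{\left(m \right)} = \frac{m}{27}$
$\frac{p{\left(-4 \right)} + 352}{420 - 227} = \frac{\frac{1}{27} \left(-4\right) + 352}{420 - 227} = \frac{- \frac{4}{27} + 352}{193} = \frac{9500}{27} \cdot \frac{1}{193} = \frac{9500}{5211}$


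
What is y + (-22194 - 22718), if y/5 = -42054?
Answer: -255182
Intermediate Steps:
y = -210270 (y = 5*(-42054) = -210270)
y + (-22194 - 22718) = -210270 + (-22194 - 22718) = -210270 - 44912 = -255182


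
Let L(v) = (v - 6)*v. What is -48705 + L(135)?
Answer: -31290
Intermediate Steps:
L(v) = v*(-6 + v) (L(v) = (-6 + v)*v = v*(-6 + v))
-48705 + L(135) = -48705 + 135*(-6 + 135) = -48705 + 135*129 = -48705 + 17415 = -31290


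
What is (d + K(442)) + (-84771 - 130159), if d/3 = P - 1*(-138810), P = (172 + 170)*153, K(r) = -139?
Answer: 358339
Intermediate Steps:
P = 52326 (P = 342*153 = 52326)
d = 573408 (d = 3*(52326 - 1*(-138810)) = 3*(52326 + 138810) = 3*191136 = 573408)
(d + K(442)) + (-84771 - 130159) = (573408 - 139) + (-84771 - 130159) = 573269 - 214930 = 358339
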